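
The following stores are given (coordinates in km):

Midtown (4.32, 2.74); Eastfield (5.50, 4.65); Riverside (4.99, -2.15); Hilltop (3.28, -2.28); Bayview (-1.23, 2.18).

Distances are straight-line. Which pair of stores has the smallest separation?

Pairwise distances:
Midtown–Eastfield: 2.25 km
Midtown–Riverside: 4.94 km
Midtown–Hilltop: 5.13 km
Midtown–Bayview: 5.58 km
Eastfield–Riverside: 6.82 km
Eastfield–Hilltop: 7.28 km
Eastfield–Bayview: 7.17 km
Riverside–Hilltop: 1.71 km
Riverside–Bayview: 7.58 km
Hilltop–Bayview: 6.34 km
Closest pair: Riverside–Hilltop at 1.71 km.

Riverside and Hilltop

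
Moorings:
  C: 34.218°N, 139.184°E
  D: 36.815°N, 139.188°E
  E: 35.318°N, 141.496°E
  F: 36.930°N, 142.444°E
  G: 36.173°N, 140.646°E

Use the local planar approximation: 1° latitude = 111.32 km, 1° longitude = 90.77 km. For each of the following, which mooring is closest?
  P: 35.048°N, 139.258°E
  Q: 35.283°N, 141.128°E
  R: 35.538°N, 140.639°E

P at 35.048°N, 139.258°E:
  C: 92.639 km
  D: 196.805 km
  E: 205.355 km
  F: 357.106 km
  G: 177.643 km
  → nearest: C (92.639 km)
Q at 35.283°N, 141.128°E:
  C: 212.585 km
  D: 245.140 km
  E: 33.630 km
  F: 218.824 km
  G: 108.305 km
  → nearest: E (33.630 km)
R at 35.538°N, 140.639°E:
  C: 197.572 km
  D: 193.791 km
  E: 81.554 km
  F: 225.511 km
  G: 70.691 km
  → nearest: G (70.691 km)

P→C; Q→E; R→G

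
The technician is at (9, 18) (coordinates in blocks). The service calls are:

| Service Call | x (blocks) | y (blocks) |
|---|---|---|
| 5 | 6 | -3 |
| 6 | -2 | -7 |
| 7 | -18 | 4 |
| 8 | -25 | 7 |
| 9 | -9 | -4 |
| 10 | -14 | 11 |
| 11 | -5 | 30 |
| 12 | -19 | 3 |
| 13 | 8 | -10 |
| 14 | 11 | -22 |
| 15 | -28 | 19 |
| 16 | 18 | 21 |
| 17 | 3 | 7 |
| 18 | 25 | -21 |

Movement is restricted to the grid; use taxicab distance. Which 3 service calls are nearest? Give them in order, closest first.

16, 17, 5

Distances from (9, 18):
5: 24 blocks
6: 36 blocks
7: 41 blocks
8: 45 blocks
9: 40 blocks
10: 30 blocks
11: 26 blocks
12: 43 blocks
13: 29 blocks
14: 42 blocks
15: 38 blocks
16: 12 blocks
17: 17 blocks
18: 55 blocks
Sorted: 16 (12 blocks) < 17 (17 blocks) < 5 (24 blocks) < 11 (26 blocks) < 13 (29 blocks) < …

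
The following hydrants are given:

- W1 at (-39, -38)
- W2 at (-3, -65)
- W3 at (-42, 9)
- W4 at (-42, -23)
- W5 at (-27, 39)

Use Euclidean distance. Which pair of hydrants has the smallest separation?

Pairwise distances:
W1–W2: 45.0
W1–W3: 47.1
W1–W4: 15.3
W1–W5: 77.9
W2–W3: 83.6
W2–W4: 57.3
W2–W5: 106.7
W3–W4: 32.0
W3–W5: 33.5
W4–W5: 63.8
Closest pair: W1–W4 at 15.3.

W1 and W4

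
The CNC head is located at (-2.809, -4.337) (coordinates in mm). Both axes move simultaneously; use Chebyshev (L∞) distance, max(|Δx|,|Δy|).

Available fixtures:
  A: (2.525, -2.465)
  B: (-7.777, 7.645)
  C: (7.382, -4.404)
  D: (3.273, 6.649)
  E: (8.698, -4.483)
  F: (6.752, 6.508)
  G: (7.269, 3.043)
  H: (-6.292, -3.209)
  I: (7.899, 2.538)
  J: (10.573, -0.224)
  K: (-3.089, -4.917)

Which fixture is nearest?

Distances from (-2.809, -4.337):
A: max(|5.334|, |1.872|) = 5.334 mm
B: max(|-4.968|, |11.982|) = 11.982 mm
C: max(|10.191|, |-0.067|) = 10.191 mm
D: max(|6.082|, |10.986|) = 10.986 mm
E: max(|11.507|, |-0.146|) = 11.507 mm
F: max(|9.561|, |10.845|) = 10.845 mm
G: max(|10.078|, |7.380|) = 10.078 mm
H: max(|-3.483|, |1.128|) = 3.483 mm
I: max(|10.708|, |6.875|) = 10.708 mm
J: max(|13.382|, |4.113|) = 13.382 mm
K: max(|-0.280|, |-0.580|) = 0.580 mm
Minimum: K at 0.580 mm.

K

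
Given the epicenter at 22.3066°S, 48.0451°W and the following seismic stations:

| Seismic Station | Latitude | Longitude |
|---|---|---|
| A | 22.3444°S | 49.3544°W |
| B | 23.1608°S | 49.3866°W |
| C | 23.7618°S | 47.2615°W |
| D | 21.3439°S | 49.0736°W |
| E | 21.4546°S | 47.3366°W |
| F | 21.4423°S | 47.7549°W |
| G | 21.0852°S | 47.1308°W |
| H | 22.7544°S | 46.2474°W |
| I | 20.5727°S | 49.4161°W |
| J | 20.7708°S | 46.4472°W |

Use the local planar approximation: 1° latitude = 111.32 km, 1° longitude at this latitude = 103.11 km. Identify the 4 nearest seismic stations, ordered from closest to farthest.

F, E, A, D

Distances from 22.3066°S, 48.0451°W:
A: 135.0675 km
B: 167.8541 km
C: 181.0244 km
D: 150.7688 km
E: 119.7176 km
F: 100.7595 km
G: 165.4518 km
H: 191.9468 km
I: 239.2479 km
J: 237.4338 km
Sorted: F (100.7595 km) < E (119.7176 km) < A (135.0675 km) < D (150.7688 km) < G (165.4518 km) < B (167.8541 km) < …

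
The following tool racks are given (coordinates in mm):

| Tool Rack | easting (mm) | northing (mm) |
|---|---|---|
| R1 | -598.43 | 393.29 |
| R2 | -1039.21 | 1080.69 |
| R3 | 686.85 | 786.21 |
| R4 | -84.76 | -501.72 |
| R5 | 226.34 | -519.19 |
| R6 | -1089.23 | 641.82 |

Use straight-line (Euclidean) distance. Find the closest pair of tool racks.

R4 and R5

Pairwise distances:
R1–R2: √((-440.78)² + (687.40)²) = √(194287.0084 + 472518.7600) = 816.58 mm
R1–R3: √((1285.28)² + (392.92)²) = √(1651944.6784 + 154386.1264) = 1344.00 mm
R1–R4: √((513.67)² + (-895.01)²) = √(263856.8689 + 801042.9001) = 1031.94 mm
R1–R5: √((824.77)² + (-912.48)²) = √(680245.5529 + 832619.7504) = 1229.99 mm
R1–R6: √((-490.80)² + (248.53)²) = √(240884.6400 + 61767.1609) = 550.14 mm
R2–R3: √((1726.06)² + (-294.48)²) = √(2979283.1236 + 86718.4704) = 1751.00 mm
R2–R4: √((954.45)² + (-1582.41)²) = √(910974.8025 + 2504021.4081) = 1847.97 mm
R2–R5: √((1265.55)² + (-1599.88)²) = √(1601616.8025 + 2559616.0144) = 2039.91 mm
R2–R6: √((-50.02)² + (-438.87)²) = √(2502.0004 + 192606.8769) = 441.71 mm
R3–R4: √((-771.61)² + (-1287.93)²) = √(595381.9921 + 1658763.6849) = 1501.38 mm
R3–R5: √((-460.51)² + (-1305.40)²) = √(212069.4601 + 1704069.1600) = 1384.25 mm
R3–R6: √((-1776.08)² + (-144.39)²) = √(3154460.1664 + 20848.4721) = 1781.94 mm
R4–R5: √((311.10)² + (-17.47)²) = √(96783.2100 + 305.2009) = 311.59 mm
R4–R6: √((-1004.47)² + (1143.54)²) = √(1008959.9809 + 1307683.7316) = 1522.05 mm
R5–R6: √((-1315.57)² + (1161.01)²) = √(1730724.4249 + 1347944.2201) = 1754.61 mm
Closest pair: R4–R5 at 311.59 mm.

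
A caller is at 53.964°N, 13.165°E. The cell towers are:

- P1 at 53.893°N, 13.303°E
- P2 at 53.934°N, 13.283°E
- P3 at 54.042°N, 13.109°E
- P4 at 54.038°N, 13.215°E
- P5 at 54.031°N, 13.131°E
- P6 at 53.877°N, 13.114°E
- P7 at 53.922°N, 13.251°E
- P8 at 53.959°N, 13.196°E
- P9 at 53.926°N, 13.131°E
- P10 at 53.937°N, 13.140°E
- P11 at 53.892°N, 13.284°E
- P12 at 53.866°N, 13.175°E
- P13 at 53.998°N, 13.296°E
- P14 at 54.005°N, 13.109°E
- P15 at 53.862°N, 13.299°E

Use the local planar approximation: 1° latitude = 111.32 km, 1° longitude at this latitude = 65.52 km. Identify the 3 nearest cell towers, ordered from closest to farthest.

Distances from 53.964°N, 13.165°E:
P1: √((-0.071·111.32)² + (0.138·65.52)²) = √(62.46879 + 81.75342) = 12.009 km
P2: √((-0.030·111.32)² + (0.118·65.52)²) = √(11.15293 + 59.77393) = 8.422 km
P3: √((0.078·111.32)² + (-0.056·65.52)²) = √(75.39379 + 13.46244) = 9.426 km
P4: √((0.074·111.32)² + (0.050·65.52)²) = √(67.85937 + 10.73218) = 8.865 km
P5: √((0.067·111.32)² + (-0.034·65.52)²) = √(55.62833 + 4.96256) = 7.784 km
P6: √((-0.087·111.32)² + (-0.051·65.52)²) = √(93.79613 + 11.16576) = 10.245 km
P7: √((-0.042·111.32)² + (0.086·65.52)²) = √(21.85974 + 31.75007) = 7.322 km
P8: √((-0.005·111.32)² + (0.031·65.52)²) = √(0.30980 + 4.12545) = 2.106 km
P9: √((-0.038·111.32)² + (-0.034·65.52)²) = √(17.89425 + 4.96256) = 4.781 km
P10: √((-0.027·111.32)² + (-0.025·65.52)²) = √(9.03387 + 2.68304) = 3.423 km
P11: √((-0.072·111.32)² + (0.119·65.52)²) = √(64.24087 + 60.79134) = 11.182 km
P12: √((-0.098·111.32)² + (0.010·65.52)²) = √(119.01414 + 0.42929) = 10.929 km
P13: √((0.034·111.32)² + (0.131·65.52)²) = √(14.32532 + 73.66995) = 9.381 km
P14: √((0.041·111.32)² + (-0.056·65.52)²) = √(20.83119 + 13.46244) = 5.856 km
P15: √((-0.102·111.32)² + (0.134·65.52)²) = √(128.92785 + 77.08278) = 14.353 km
Sorted: P8 (2.106 km) < P10 (3.423 km) < P9 (4.781 km) < P14 (5.856 km) < P7 (7.322 km) < …

P8, P10, P9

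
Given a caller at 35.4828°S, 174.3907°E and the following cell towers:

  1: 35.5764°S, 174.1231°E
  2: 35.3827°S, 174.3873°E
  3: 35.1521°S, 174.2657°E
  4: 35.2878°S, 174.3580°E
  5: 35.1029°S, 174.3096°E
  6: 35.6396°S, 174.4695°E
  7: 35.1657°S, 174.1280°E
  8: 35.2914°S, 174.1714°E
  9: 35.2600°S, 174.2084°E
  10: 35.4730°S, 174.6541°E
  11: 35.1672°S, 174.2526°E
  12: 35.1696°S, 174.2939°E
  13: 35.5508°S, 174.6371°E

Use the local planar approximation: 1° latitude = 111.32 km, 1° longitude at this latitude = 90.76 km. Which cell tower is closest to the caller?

2

Distances from 35.4828°S, 174.3907°E:
1: √((-0.0936·111.32)² + (-0.2676·90.76)²) = √(108.567064 + 589.876633) = 26.4281 km
2: √((0.1001·111.32)² + (-0.0034·90.76)²) = √(124.169391 + 0.095224) = 11.1474 km
3: √((0.3307·111.32)² + (-0.1250·90.76)²) = √(1355.235549 + 128.709025) = 38.5220 km
4: √((0.1950·111.32)² + (-0.0327·90.76)²) = √(471.211215 + 8.808145) = 21.9093 km
5: √((0.3799·111.32)² + (-0.0811·90.76)²) = √(1788.483684 + 54.178962) = 42.9262 km
6: √((-0.1568·111.32)² + (0.0788·90.76)²) = √(304.676187 + 51.149502) = 18.8633 km
7: √((0.3171·111.32)² + (-0.2627·90.76)²) = √(1246.059783 + 568.472054) = 42.5973 km
8: √((0.1914·111.32)² + (-0.2193·90.76)²) = √(453.973249 + 396.156000) = 29.1570 km
9: √((0.2228·111.32)² + (-0.1823·90.76)²) = √(615.143966 + 273.755159) = 29.8144 km
10: √((0.0098·111.32)² + (0.2634·90.76)²) = √(1.190141 + 571.505633) = 23.9311 km
11: √((0.3156·111.32)² + (-0.1381·90.76)²) = √(1234.299021 + 157.100053) = 37.3015 km
12: √((0.3132·111.32)² + (-0.0968·90.76)²) = √(1215.597791 + 77.186205) = 35.9553 km
13: √((-0.0680·111.32)² + (0.2464·90.76)²) = √(57.301266 + 500.115577) = 23.6097 km
Minimum: 2 at 11.1474 km.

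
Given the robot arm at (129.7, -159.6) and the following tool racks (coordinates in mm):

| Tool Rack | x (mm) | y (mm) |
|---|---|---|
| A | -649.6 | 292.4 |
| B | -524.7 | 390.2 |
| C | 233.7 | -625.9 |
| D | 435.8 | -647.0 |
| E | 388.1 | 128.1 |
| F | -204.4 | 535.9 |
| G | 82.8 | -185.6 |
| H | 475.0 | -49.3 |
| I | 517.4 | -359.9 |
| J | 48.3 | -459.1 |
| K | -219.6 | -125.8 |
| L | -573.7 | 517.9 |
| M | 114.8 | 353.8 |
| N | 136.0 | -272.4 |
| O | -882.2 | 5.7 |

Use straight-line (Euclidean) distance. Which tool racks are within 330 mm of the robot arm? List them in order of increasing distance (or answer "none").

G, N, J

Distances from (129.7, -159.6):
A: √((-779.3)² + (452.0)²) = √(607308.490 + 204304.000) = 900.9 mm
B: √((-654.4)² + (549.8)²) = √(428239.360 + 302280.040) = 854.7 mm
C: √((104.0)² + (-466.3)²) = √(10816.000 + 217435.690) = 477.8 mm
D: √((306.1)² + (-487.4)²) = √(93697.210 + 237558.760) = 575.5 mm
E: √((258.4)² + (287.7)²) = √(66770.560 + 82771.290) = 386.7 mm
F: √((-334.1)² + (695.5)²) = √(111622.810 + 483720.250) = 771.6 mm
G: √((-46.9)² + (-26.0)²) = √(2199.610 + 676.000) = 53.6 mm
H: √((345.3)² + (110.3)²) = √(119232.090 + 12166.090) = 362.5 mm
I: √((387.7)² + (-200.3)²) = √(150311.290 + 40120.090) = 436.4 mm
J: √((-81.4)² + (-299.5)²) = √(6625.960 + 89700.250) = 310.4 mm
K: √((-349.3)² + (33.8)²) = √(122010.490 + 1142.440) = 350.9 mm
L: √((-703.4)² + (677.5)²) = √(494771.560 + 459006.250) = 976.6 mm
M: √((-14.9)² + (513.4)²) = √(222.010 + 263579.560) = 513.6 mm
N: √((6.3)² + (-112.8)²) = √(39.690 + 12723.840) = 113.0 mm
O: √((-1011.9)² + (165.3)²) = √(1023941.610 + 27324.090) = 1025.3 mm
Threshold 330 mm: G (53.6 mm), N (113.0 mm), J (310.4 mm) are within range.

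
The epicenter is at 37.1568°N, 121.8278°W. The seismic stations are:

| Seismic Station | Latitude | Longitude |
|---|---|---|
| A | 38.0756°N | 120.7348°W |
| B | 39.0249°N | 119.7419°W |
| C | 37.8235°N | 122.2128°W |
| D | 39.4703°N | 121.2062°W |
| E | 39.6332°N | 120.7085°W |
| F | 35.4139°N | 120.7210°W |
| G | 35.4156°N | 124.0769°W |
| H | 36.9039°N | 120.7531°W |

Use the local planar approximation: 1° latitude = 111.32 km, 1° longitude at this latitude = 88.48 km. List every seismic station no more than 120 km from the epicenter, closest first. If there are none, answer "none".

Distances from 37.1568°N, 121.8278°W:
A: √((0.9188·111.32)² + (1.0930·88.48)²) = √(10461.365322 + 9352.561051) = 140.7619 km
B: √((1.8681·111.32)² + (2.0859·88.48)²) = √(43246.068930 + 34062.553060) = 278.0443 km
C: √((0.6667·111.32)² + (-0.3850·88.48)²) = √(5508.169620 + 1160.410599) = 81.6614 km
D: √((2.3135·111.32)² + (0.6216·88.48)²) = √(66326.243807 + 3024.908481) = 263.3461 km
E: √((2.4764·111.32)² + (1.1193·88.48)²) = √(75995.519124 + 9808.062744) = 292.9225 km
F: √((-1.7429·111.32)² + (1.1068·88.48)²) = √(37643.616049 + 9590.219091) = 217.3335 km
G: √((-1.7412·111.32)² + (-2.2491·88.48)²) = √(37570.217762 + 39601.146464) = 277.7973 km
H: √((-0.2529·111.32)² + (1.0747·88.48)²) = √(792.581724 + 9042.004642) = 99.1695 km
Threshold 120 km: C (81.6614 km), H (99.1695 km) are within range.

C, H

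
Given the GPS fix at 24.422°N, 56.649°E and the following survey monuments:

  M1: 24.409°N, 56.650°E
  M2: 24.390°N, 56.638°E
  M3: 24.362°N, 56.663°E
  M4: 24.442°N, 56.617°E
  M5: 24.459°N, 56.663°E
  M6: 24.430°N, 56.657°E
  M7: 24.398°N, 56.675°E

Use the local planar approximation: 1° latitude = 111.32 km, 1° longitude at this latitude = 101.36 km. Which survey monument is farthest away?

M3

Distances from 24.422°N, 56.649°E:
M1: √((-0.013·111.32)² + (0.001·101.36)²) = √(2.09427 + 0.01027) = 1.451 km
M2: √((-0.032·111.32)² + (-0.011·101.36)²) = √(12.68955 + 1.24314) = 3.733 km
M3: √((-0.060·111.32)² + (0.014·101.36)²) = √(44.61171 + 2.01367) = 6.828 km
M4: √((0.020·111.32)² + (-0.032·101.36)²) = √(4.95686 + 10.52042) = 3.934 km
M5: √((0.037·111.32)² + (0.014·101.36)²) = √(16.96484 + 2.01367) = 4.356 km
M6: √((0.008·111.32)² + (0.008·101.36)²) = √(0.79310 + 0.65753) = 1.204 km
M7: √((-0.024·111.32)² + (0.026·101.36)²) = √(7.13787 + 6.94512) = 3.753 km
Maximum: M3 at 6.828 km.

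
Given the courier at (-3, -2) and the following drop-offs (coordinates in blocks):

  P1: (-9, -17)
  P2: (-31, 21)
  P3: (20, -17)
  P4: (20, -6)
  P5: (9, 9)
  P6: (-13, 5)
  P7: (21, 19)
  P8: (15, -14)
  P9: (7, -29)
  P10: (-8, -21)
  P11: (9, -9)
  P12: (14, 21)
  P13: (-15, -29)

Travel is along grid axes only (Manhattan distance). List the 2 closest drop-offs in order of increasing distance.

Distances from (-3, -2):
P1: |-6| + |-15| = 6 + 15 = 21 blocks
P2: |-28| + |23| = 28 + 23 = 51 blocks
P3: |23| + |-15| = 23 + 15 = 38 blocks
P4: |23| + |-4| = 23 + 4 = 27 blocks
P5: |12| + |11| = 12 + 11 = 23 blocks
P6: |-10| + |7| = 10 + 7 = 17 blocks
P7: |24| + |21| = 24 + 21 = 45 blocks
P8: |18| + |-12| = 18 + 12 = 30 blocks
P9: |10| + |-27| = 10 + 27 = 37 blocks
P10: |-5| + |-19| = 5 + 19 = 24 blocks
P11: |12| + |-7| = 12 + 7 = 19 blocks
P12: |17| + |23| = 17 + 23 = 40 blocks
P13: |-12| + |-27| = 12 + 27 = 39 blocks
Sorted: P6 (17 blocks) < P11 (19 blocks) < P1 (21 blocks) < P5 (23 blocks) < …

P6, P11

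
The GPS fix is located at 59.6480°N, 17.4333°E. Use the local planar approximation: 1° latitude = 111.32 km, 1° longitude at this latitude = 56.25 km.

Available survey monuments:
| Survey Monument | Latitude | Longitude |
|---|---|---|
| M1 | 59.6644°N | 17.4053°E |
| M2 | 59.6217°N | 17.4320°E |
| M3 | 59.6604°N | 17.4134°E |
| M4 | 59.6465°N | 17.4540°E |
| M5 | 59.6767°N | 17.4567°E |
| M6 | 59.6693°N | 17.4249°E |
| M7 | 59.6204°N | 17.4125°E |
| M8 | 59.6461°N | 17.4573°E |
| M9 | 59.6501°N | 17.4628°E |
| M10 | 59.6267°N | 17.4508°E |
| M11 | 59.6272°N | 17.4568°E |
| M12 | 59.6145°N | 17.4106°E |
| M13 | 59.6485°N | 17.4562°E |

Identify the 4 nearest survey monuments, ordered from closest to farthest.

Distances from 59.6480°N, 17.4333°E:
M1: √((0.0164·111.32)² + (-0.0280·56.25)²) = √(3.332991 + 2.480625) = 2.4111 km
M2: √((-0.0263·111.32)² + (-0.0013·56.25)²) = √(8.571521 + 0.005347) = 2.9286 km
M3: √((0.0124·111.32)² + (-0.0199·56.25)²) = √(1.905416 + 1.253000) = 1.7772 km
M4: √((-0.0015·111.32)² + (0.0207·56.25)²) = √(0.027882 + 1.355769) = 1.1763 km
M5: √((0.0287·111.32)² + (0.0234·56.25)²) = √(10.207284 + 1.732514) = 3.4554 km
M6: √((0.0213·111.32)² + (-0.0084·56.25)²) = √(5.622191 + 0.223256) = 2.4177 km
M7: √((-0.0276·111.32)² + (-0.0208·56.25)²) = √(9.439838 + 1.368900) = 3.2877 km
M8: √((-0.0019·111.32)² + (0.0240·56.25)²) = √(0.044736 + 1.822500) = 1.3665 km
M9: √((0.0021·111.32)² + (0.0295·56.25)²) = √(0.054649 + 2.753525) = 1.6758 km
M10: √((-0.0213·111.32)² + (0.0175·56.25)²) = √(5.622191 + 0.968994) = 2.5673 km
M11: √((-0.0208·111.32)² + (0.0235·56.25)²) = √(5.361336 + 1.747354) = 2.6662 km
M12: √((-0.0335·111.32)² + (-0.0227·56.25)²) = √(13.907082 + 1.630410) = 3.9418 km
M13: √((0.0005·111.32)² + (0.0229·56.25)²) = √(0.003098 + 1.659266) = 1.2893 km
Sorted: M4 (1.1763 km) < M13 (1.2893 km) < M8 (1.3665 km) < M9 (1.6758 km) < M3 (1.7772 km) < M1 (2.4111 km) < …

M4, M13, M8, M9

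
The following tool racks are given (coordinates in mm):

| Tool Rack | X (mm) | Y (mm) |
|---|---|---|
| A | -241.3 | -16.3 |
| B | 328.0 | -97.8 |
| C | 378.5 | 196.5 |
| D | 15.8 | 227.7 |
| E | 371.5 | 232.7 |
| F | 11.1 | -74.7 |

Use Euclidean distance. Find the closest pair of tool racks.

C and E

Pairwise distances:
A–B: 575.1 mm
A–C: 655.3 mm
A–D: 354.5 mm
A–E: 661.5 mm
A–F: 259.1 mm
B–C: 298.6 mm
B–D: 451.0 mm
B–E: 333.4 mm
B–F: 317.7 mm
C–D: 364.0 mm
C–E: 36.9 mm
C–F: 456.7 mm
D–E: 355.7 mm
D–F: 302.4 mm
E–F: 473.7 mm
Closest pair: C–E at 36.9 mm.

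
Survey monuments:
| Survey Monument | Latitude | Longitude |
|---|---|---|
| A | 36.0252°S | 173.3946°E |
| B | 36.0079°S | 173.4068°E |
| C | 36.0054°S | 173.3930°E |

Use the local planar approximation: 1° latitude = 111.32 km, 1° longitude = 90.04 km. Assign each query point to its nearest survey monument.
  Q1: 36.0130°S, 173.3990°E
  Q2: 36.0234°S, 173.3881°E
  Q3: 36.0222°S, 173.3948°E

Q1 at 36.0130°S, 173.3990°E:
  A: 1.4147 km
  B: 0.9031 km
  C: 1.0038 km
  → nearest: B (0.9031 km)
Q2 at 36.0234°S, 173.3881°E:
  A: 0.6186 km
  B: 2.4109 km
  C: 2.0518 km
  → nearest: A (0.6186 km)
Q3 at 36.0222°S, 173.3948°E:
  A: 0.3344 km
  B: 1.9239 km
  C: 1.8772 km
  → nearest: A (0.3344 km)

Q1→B; Q2→A; Q3→A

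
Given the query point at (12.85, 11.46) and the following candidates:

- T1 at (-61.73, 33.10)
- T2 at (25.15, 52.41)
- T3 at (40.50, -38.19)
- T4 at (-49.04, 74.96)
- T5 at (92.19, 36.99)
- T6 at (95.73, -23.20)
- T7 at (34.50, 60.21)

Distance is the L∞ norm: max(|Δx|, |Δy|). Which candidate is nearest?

T2

Distances from (12.85, 11.46):
T1: max(|-74.58|, |21.64|) = 74.58
T2: max(|12.30|, |40.95|) = 40.95
T3: max(|27.65|, |-49.65|) = 49.65
T4: max(|-61.89|, |63.50|) = 63.50
T5: max(|79.34|, |25.53|) = 79.34
T6: max(|82.88|, |-34.66|) = 82.88
T7: max(|21.65|, |48.75|) = 48.75
Minimum: T2 at 40.95.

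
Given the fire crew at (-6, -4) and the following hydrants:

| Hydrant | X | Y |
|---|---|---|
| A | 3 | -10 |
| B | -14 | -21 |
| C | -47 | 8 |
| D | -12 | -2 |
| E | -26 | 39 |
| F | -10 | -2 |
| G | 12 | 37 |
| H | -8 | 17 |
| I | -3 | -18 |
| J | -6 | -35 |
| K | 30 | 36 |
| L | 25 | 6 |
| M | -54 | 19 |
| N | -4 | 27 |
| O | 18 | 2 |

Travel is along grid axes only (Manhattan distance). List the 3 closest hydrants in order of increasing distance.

Distances from (-6, -4):
A: |9| + |-6| = 9 + 6 = 15
B: |-8| + |-17| = 8 + 17 = 25
C: |-41| + |12| = 41 + 12 = 53
D: |-6| + |2| = 6 + 2 = 8
E: |-20| + |43| = 20 + 43 = 63
F: |-4| + |2| = 4 + 2 = 6
G: |18| + |41| = 18 + 41 = 59
H: |-2| + |21| = 2 + 21 = 23
I: |3| + |-14| = 3 + 14 = 17
J: |0| + |-31| = 0 + 31 = 31
K: |36| + |40| = 36 + 40 = 76
L: |31| + |10| = 31 + 10 = 41
M: |-48| + |23| = 48 + 23 = 71
N: |2| + |31| = 2 + 31 = 33
O: |24| + |6| = 24 + 6 = 30
Sorted: F (6) < D (8) < A (15) < I (17) < H (23) < …

F, D, A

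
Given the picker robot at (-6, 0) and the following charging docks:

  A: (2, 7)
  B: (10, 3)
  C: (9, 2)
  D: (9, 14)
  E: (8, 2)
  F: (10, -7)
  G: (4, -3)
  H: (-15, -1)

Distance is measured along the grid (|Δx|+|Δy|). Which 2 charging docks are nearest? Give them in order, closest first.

Distances from (-6, 0):
A: |8| + |7| = 8 + 7 = 15
B: |16| + |3| = 16 + 3 = 19
C: |15| + |2| = 15 + 2 = 17
D: |15| + |14| = 15 + 14 = 29
E: |14| + |2| = 14 + 2 = 16
F: |16| + |-7| = 16 + 7 = 23
G: |10| + |-3| = 10 + 3 = 13
H: |-9| + |-1| = 9 + 1 = 10
Sorted: H (10) < G (13) < A (15) < E (16) < …

H, G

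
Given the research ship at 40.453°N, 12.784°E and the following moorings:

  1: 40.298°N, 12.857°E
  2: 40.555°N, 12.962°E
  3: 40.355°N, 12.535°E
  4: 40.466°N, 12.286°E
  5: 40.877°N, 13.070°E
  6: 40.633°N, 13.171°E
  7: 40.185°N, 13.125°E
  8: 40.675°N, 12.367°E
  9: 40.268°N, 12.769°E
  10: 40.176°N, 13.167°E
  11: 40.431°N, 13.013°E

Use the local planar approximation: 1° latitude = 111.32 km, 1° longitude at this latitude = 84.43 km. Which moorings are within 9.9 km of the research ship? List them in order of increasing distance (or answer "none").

none

Distances from 40.453°N, 12.784°E:
1: 18.322 km
2: 18.836 km
3: 23.685 km
4: 42.071 km
5: 53.018 km
6: 38.329 km
7: 41.460 km
8: 43.015 km
9: 20.633 km
10: 44.682 km
11: 19.489 km
Threshold 9.9 km: none within range.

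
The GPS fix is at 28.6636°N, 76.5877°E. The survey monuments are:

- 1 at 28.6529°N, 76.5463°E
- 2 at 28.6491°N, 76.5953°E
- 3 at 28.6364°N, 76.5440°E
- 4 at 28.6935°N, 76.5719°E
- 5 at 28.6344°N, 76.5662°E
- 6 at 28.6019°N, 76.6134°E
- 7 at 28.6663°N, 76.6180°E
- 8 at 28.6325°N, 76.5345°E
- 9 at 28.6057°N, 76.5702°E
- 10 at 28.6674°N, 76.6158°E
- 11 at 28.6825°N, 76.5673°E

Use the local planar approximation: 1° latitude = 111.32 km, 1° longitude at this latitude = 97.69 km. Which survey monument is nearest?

Distances from 28.6636°N, 76.5877°E:
1: 4.2161 km
2: 1.7767 km
3: 5.2338 km
4: 3.6689 km
5: 3.8701 km
6: 7.3129 km
7: 2.9752 km
8: 6.2447 km
9: 6.6683 km
10: 2.7775 km
11: 2.8980 km
Minimum: 2 at 1.7767 km.

2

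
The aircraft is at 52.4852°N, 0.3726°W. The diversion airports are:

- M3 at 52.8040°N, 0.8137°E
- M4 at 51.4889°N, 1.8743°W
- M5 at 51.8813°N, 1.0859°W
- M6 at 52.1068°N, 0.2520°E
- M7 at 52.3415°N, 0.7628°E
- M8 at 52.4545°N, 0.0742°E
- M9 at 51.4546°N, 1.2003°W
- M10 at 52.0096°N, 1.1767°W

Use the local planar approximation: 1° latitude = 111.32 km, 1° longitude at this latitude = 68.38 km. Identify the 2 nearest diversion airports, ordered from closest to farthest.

M8, M6

Distances from 52.4852°N, 0.3726°W:
M3: √((0.3188·111.32)² + (1.1863·68.38)²) = √(1259.456061 + 6580.323635) = 88.5425 km
M4: √((-0.9963·111.32)² + (-1.5017·68.38)²) = √(12300.610195 + 10544.465118) = 151.1459 km
M5: √((-0.6039·111.32)² + (-0.7133·68.38)²) = √(4519.354975 + 2379.044913) = 83.0566 km
M6: √((-0.3784·111.32)² + (0.6246·68.38)²) = √(1774.388241 + 1824.156742) = 59.9879 km
M7: √((-0.1437·111.32)² + (1.1354·68.38)²) = √(255.893899 + 6027.760284) = 79.2695 km
M8: √((-0.0307·111.32)² + (0.4468·68.38)²) = √(11.679470 + 933.435947) = 30.7427 km
M9: √((-1.0306·111.32)² + (-0.8277·68.38)²) = √(13162.145021 + 3203.347867) = 127.9277 km
M10: √((-0.4756·111.32)² + (-0.8041·68.38)²) = √(2803.045111 + 3023.279625) = 76.3304 km
Sorted: M8 (30.7427 km) < M6 (59.9879 km) < M10 (76.3304 km) < M7 (79.2695 km) < …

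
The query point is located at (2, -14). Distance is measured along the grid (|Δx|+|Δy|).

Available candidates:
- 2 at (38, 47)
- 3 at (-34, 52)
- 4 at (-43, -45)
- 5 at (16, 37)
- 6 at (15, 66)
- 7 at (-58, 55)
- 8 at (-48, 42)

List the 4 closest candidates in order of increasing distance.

5, 4, 6, 2

Distances from (2, -14):
2: |36| + |61| = 36 + 61 = 97
3: |-36| + |66| = 36 + 66 = 102
4: |-45| + |-31| = 45 + 31 = 76
5: |14| + |51| = 14 + 51 = 65
6: |13| + |80| = 13 + 80 = 93
7: |-60| + |69| = 60 + 69 = 129
8: |-50| + |56| = 50 + 56 = 106
Sorted: 5 (65) < 4 (76) < 6 (93) < 2 (97) < 3 (102) < 8 (106) < …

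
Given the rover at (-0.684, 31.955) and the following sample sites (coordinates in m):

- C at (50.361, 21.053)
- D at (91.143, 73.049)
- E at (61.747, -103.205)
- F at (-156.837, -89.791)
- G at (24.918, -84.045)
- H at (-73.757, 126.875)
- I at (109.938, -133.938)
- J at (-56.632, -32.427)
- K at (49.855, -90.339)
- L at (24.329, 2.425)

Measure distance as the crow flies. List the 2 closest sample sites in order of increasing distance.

L, C

Distances from (-0.684, 31.955):
C: √((51.045)² + (-10.902)²) = √(2605.59202 + 118.85360) = 52.196 m
D: √((91.827)² + (41.094)²) = √(8432.19793 + 1688.71684) = 100.603 m
E: √((62.431)² + (-135.160)²) = √(3897.62976 + 18268.22560) = 148.882 m
F: √((-156.153)² + (-121.746)²) = √(24383.75941 + 14822.08852) = 198.005 m
G: √((25.602)² + (-116.000)²) = √(655.46240 + 13456.00000) = 118.792 m
H: √((-73.073)² + (94.920)²) = √(5339.66333 + 9009.80640) = 119.789 m
I: √((110.622)² + (-165.893)²) = √(12237.22688 + 27520.48745) = 199.393 m
J: √((-55.948)² + (-64.382)²) = √(3130.17870 + 4145.04192) = 85.295 m
K: √((50.539)² + (-122.294)²) = √(2554.19052 + 14955.82244) = 132.325 m
L: √((25.013)² + (-29.530)²) = √(625.65017 + 872.02090) = 38.700 m
Sorted: L (38.700 m) < C (52.196 m) < J (85.295 m) < D (100.603 m) < …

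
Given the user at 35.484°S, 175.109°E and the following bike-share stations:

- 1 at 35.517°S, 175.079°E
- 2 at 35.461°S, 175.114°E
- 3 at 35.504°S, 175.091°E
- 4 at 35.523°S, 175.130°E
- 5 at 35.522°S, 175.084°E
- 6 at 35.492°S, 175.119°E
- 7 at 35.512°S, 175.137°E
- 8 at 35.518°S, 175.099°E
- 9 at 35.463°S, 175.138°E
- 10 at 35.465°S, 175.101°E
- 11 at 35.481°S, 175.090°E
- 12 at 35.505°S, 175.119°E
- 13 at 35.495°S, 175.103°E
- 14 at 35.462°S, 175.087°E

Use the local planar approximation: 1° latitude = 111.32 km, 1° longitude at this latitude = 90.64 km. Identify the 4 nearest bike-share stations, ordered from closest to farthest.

Distances from 35.484°S, 175.109°E:
1: √((-0.033·111.32)² + (-0.030·90.64)²) = √(13.49504 + 7.39405) = 4.570 km
2: √((0.023·111.32)² + (0.005·90.64)²) = √(6.55544 + 0.20539) = 2.600 km
3: √((-0.020·111.32)² + (-0.018·90.64)²) = √(4.95686 + 2.66186) = 2.760 km
4: √((-0.039·111.32)² + (0.021·90.64)²) = √(18.84845 + 3.62308) = 4.740 km
5: √((-0.038·111.32)² + (-0.025·90.64)²) = √(17.89425 + 5.13476) = 4.799 km
6: √((-0.008·111.32)² + (0.010·90.64)²) = √(0.79310 + 0.82156) = 1.271 km
7: √((-0.028·111.32)² + (0.028·90.64)²) = √(9.71544 + 6.44104) = 4.020 km
8: √((-0.034·111.32)² + (-0.010·90.64)²) = √(14.32532 + 0.82156) = 3.892 km
9: √((0.021·111.32)² + (0.029·90.64)²) = √(5.46493 + 6.90933) = 3.518 km
10: √((0.019·111.32)² + (-0.008·90.64)²) = √(4.47356 + 0.52580) = 2.236 km
11: √((0.003·111.32)² + (-0.019·90.64)²) = √(0.11153 + 2.96584) = 1.754 km
12: √((-0.021·111.32)² + (0.010·90.64)²) = √(5.46493 + 0.82156) = 2.507 km
13: √((-0.011·111.32)² + (-0.006·90.64)²) = √(1.49945 + 0.29576) = 1.340 km
14: √((0.022·111.32)² + (-0.022·90.64)²) = √(5.99780 + 3.97636) = 3.158 km
Sorted: 6 (1.271 km) < 13 (1.340 km) < 11 (1.754 km) < 10 (2.236 km) < 12 (2.507 km) < 2 (2.600 km) < …

6, 13, 11, 10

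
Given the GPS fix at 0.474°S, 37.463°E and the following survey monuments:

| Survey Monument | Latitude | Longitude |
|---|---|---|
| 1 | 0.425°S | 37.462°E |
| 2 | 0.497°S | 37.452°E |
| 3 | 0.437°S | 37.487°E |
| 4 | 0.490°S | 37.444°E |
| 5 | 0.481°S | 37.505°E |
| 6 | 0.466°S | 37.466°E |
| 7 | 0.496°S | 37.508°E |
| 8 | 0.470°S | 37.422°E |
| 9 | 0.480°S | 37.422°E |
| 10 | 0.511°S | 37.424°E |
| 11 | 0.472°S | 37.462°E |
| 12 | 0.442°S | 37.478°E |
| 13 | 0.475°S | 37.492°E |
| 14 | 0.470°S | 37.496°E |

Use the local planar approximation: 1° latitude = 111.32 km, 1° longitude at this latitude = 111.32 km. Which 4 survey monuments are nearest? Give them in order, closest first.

11, 6, 4, 2

Distances from 0.474°S, 37.463°E:
1: 5.456 km
2: 2.838 km
3: 4.909 km
4: 2.765 km
5: 4.740 km
6: 0.951 km
7: 5.576 km
8: 4.586 km
9: 4.613 km
10: 5.984 km
11: 0.249 km
12: 3.934 km
13: 3.230 km
14: 3.700 km
Sorted: 11 (0.249 km) < 6 (0.951 km) < 4 (2.765 km) < 2 (2.838 km) < 13 (3.230 km) < 14 (3.700 km) < …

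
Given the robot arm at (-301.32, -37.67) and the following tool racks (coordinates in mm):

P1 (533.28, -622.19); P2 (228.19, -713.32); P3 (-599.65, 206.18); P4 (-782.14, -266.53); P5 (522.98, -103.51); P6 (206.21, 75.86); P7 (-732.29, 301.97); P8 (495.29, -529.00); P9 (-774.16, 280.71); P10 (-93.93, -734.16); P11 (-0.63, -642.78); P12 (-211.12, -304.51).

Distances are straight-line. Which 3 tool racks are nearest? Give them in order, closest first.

Distances from (-301.32, -37.67):
P1: √((834.60)² + (-584.52)²) = √(696557.1600 + 341663.6304) = 1018.93 mm
P2: √((529.51)² + (-675.65)²) = √(280380.8401 + 456502.9225) = 858.42 mm
P3: √((-298.33)² + (243.85)²) = √(89000.7889 + 59462.8225) = 385.31 mm
P4: √((-480.82)² + (-228.86)²) = √(231187.8724 + 52376.8996) = 532.51 mm
P5: √((824.30)² + (-65.84)²) = √(679470.4900 + 4334.9056) = 826.93 mm
P6: √((507.53)² + (113.53)²) = √(257586.7009 + 12889.0609) = 520.07 mm
P7: √((-430.97)² + (339.64)²) = √(185735.1409 + 115355.3296) = 548.72 mm
P8: √((796.61)² + (-491.33)²) = √(634587.4921 + 241405.1689) = 935.94 mm
P9: √((-472.84)² + (318.38)²) = √(223577.6656 + 101365.8244) = 570.04 mm
P10: √((207.39)² + (-696.49)²) = √(43010.6121 + 485098.3201) = 726.71 mm
P11: √((300.69)² + (-605.11)²) = √(90414.4761 + 366158.1121) = 675.70 mm
P12: √((90.20)² + (-266.84)²) = √(8136.0400 + 71203.5856) = 281.67 mm
Sorted: P12 (281.67 mm) < P3 (385.31 mm) < P6 (520.07 mm) < P4 (532.51 mm) < P7 (548.72 mm) < …

P12, P3, P6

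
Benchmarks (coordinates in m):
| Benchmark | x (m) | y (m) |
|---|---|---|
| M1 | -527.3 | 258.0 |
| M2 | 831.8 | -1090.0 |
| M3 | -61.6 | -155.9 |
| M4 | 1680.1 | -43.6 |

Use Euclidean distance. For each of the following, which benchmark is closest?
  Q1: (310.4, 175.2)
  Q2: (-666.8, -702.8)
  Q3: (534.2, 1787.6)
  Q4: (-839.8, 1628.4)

Q1→M3; Q2→M3; Q3→M1; Q4→M1

Q1 at (310.4, 175.2):
  M1: √((-837.7)² + (82.8)²) = √(701741.290 + 6855.840) = 841.8 m
  M2: √((521.4)² + (-1265.2)²) = √(271857.960 + 1600731.040) = 1368.4 m
  M3: √((-372.0)² + (-331.1)²) = √(138384.000 + 109627.210) = 498.0 m
  M4: √((1369.7)² + (-218.8)²) = √(1876078.090 + 47873.440) = 1387.1 m
  → nearest: M3 (498.0 m)
Q2 at (-666.8, -702.8):
  M1: √((139.5)² + (960.8)²) = √(19460.250 + 923136.640) = 970.9 m
  M2: √((1498.6)² + (-387.2)²) = √(2245801.960 + 149923.840) = 1547.8 m
  M3: √((605.2)² + (546.9)²) = √(366267.040 + 299099.610) = 815.7 m
  M4: √((2346.9)² + (659.2)²) = √(5507939.610 + 434544.640) = 2437.7 m
  → nearest: M3 (815.7 m)
Q3 at (534.2, 1787.6):
  M1: √((-1061.5)² + (-1529.6)²) = √(1126782.250 + 2339676.160) = 1861.8 m
  M2: √((297.6)² + (-2877.6)²) = √(88565.760 + 8280581.760) = 2892.9 m
  M3: √((-595.8)² + (-1943.5)²) = √(354977.640 + 3777192.250) = 2032.8 m
  M4: √((1145.9)² + (-1831.2)²) = √(1313086.810 + 3353293.440) = 2160.2 m
  → nearest: M1 (1861.8 m)
Q4 at (-839.8, 1628.4):
  M1: √((312.5)² + (-1370.4)²) = √(97656.250 + 1877996.160) = 1405.6 m
  M2: √((1671.6)² + (-2718.4)²) = √(2794246.560 + 7389698.560) = 3191.2 m
  M3: √((778.2)² + (-1784.3)²) = √(605595.240 + 3183726.490) = 1946.6 m
  M4: √((2519.9)² + (-1672.0)²) = √(6349896.010 + 2795584.000) = 3024.1 m
  → nearest: M1 (1405.6 m)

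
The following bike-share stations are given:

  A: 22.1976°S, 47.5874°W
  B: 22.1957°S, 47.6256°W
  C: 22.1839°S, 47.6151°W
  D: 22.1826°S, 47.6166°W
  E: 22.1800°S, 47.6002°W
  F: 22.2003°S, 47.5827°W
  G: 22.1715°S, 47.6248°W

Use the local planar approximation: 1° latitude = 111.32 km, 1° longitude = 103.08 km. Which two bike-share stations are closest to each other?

C and D

Pairwise distances:
C–D: 0.2118 km
A–F: 0.5701 km
D–G: 1.4971 km
C–E: 1.5961 km
B–C: 1.7020 km
C–G: 1.7045 km
D–E: 1.7151 km
B–D: 1.7284 km
A–E: 2.3621 km
B–G: 2.6952 km
E–G: 2.7066 km
E–F: 2.8915 km
B–E: 3.1480 km
A–C: 3.2371 km
A–D: 3.4421 km
C–F: 3.8062 km
A–B: 3.9433 km
D–F: 4.0116 km
B–F: 4.4517 km
A–G: 4.8274 km
F–G: 5.3955 km
Closest pair: C–D at 0.2118 km.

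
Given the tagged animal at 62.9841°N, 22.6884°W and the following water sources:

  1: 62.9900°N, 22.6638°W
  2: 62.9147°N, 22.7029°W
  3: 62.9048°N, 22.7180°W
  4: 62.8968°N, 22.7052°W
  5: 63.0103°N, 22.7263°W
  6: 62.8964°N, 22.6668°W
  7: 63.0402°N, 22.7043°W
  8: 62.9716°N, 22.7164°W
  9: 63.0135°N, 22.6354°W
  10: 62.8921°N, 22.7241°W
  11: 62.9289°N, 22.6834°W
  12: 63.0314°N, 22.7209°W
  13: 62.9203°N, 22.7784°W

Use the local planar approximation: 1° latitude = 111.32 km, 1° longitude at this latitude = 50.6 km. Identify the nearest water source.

1

Distances from 62.9841°N, 22.6884°W:
1: √((0.0059·111.32)² + (0.0246·50.6)²) = √(0.431370 + 1.549427) = 1.4074 km
2: √((-0.0694·111.32)² + (-0.0145·50.6)²) = √(59.685019 + 0.538316) = 7.7604 km
3: √((-0.0793·111.32)² + (-0.0296·50.6)²) = √(77.927864 + 2.243285) = 8.9538 km
4: √((-0.0873·111.32)² + (-0.0168·50.6)²) = √(94.444111 + 0.722636) = 9.7553 km
5: √((0.0262·111.32)² + (-0.0379·50.6)²) = √(8.506462 + 3.677727) = 3.4906 km
6: √((-0.0877·111.32)² + (0.0216·50.6)²) = √(95.311561 + 1.194562) = 9.8238 km
7: √((0.0561·111.32)² + (-0.0159·50.6)²) = √(39.000674 + 0.647285) = 6.2967 km
8: √((-0.0125·111.32)² + (-0.0280·50.6)²) = √(1.936272 + 2.007322) = 1.9858 km
9: √((0.0294·111.32)² + (0.0530·50.6)²) = √(10.711272 + 7.192051) = 4.2312 km
10: √((-0.0920·111.32)² + (-0.0357·50.6)²) = √(104.887093 + 3.263153) = 10.3995 km
11: √((-0.0552·111.32)² + (0.0050·50.6)²) = √(37.759354 + 0.064009) = 6.1501 km
12: √((0.0473·111.32)² + (-0.0325·50.6)²) = √(27.724816 + 2.704380) = 5.5163 km
13: √((-0.0638·111.32)² + (-0.0900·50.6)²) = √(50.441472 + 20.738916) = 8.4368 km
Minimum: 1 at 1.4074 km.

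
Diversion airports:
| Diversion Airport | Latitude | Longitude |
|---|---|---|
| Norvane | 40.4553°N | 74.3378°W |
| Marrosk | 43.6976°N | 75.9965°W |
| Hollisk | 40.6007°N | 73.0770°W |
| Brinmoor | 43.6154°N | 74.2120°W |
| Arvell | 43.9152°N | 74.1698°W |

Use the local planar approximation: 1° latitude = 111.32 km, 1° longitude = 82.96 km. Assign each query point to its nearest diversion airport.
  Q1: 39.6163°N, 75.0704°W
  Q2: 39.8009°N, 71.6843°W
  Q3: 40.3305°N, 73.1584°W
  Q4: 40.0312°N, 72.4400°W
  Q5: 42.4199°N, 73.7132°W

Q1 at 39.6163°N, 75.0704°W:
  Norvane: √((0.8390·111.32)² + (0.7326·82.96)²) = √(8723.089270 + 3693.782466) = 111.4310 km
  Marrosk: √((4.0813·111.32)² + (-0.9261·82.96)²) = √(206416.036037 + 5902.734578) = 460.7806 km
  Hollisk: √((0.9844·111.32)² + (1.9934·82.96)²) = √(12008.523309 + 27348.051849) = 198.3849 km
  Brinmoor: √((3.9991·111.32)² + (0.8584·82.96)²) = √(198185.065012 + 5071.271999) = 450.8396 km
  Arvell: √((4.2989·111.32)² + (0.9006·82.96)²) = √(229013.498303 + 5582.148324) = 484.3507 km
  → nearest: Norvane (111.4310 km)
Q2 at 39.8009°N, 71.6843°W:
  Norvane: √((0.6544·111.32)² + (-2.6535·82.96)²) = √(5306.803130 + 48459.136453) = 231.8748 km
  Marrosk: √((3.8967·111.32)² + (-4.3122·82.96)²) = √(188165.647109 + 127977.987734) = 562.2665 km
  Hollisk: √((0.7998·111.32)² + (-1.3927·82.96)²) = √(7927.006146 + 13349.120026) = 145.8634 km
  Brinmoor: √((3.8145·111.32)² + (-2.5277·82.96)²) = √(180310.755796 + 43973.247849) = 473.5863 km
  Arvell: √((4.1143·111.32)² + (-2.4855·82.96)²) = √(209767.550431 + 42517.235801) = 502.2796 km
  → nearest: Hollisk (145.8634 km)
Q3 at 40.3305°N, 73.1584°W:
  Norvane: √((0.1248·111.32)² + (-1.1794·82.96)²) = √(193.008114 + 9573.257345) = 98.8244 km
  Marrosk: √((3.3671·111.32)² + (-2.8381·82.96)²) = √(140494.209425 + 55436.126120) = 442.6402 km
  Hollisk: √((0.2702·111.32)² + (0.0814·82.96)²) = √(904.726028 + 45.602253) = 30.8274 km
  Brinmoor: √((3.2849·111.32)² + (-1.0536·82.96)²) = √(133718.255357 + 7639.923513) = 375.9763 km
  Arvell: √((3.5847·111.32)² + (-1.0114·82.96)²) = √(159239.947974 + 7040.173876) = 407.7746 km
  → nearest: Hollisk (30.8274 km)
Q4 at 40.0312°N, 72.4400°W:
  Norvane: √((0.4241·111.32)² + (-1.8978·82.96)²) = √(2228.860770 + 24787.822144) = 164.3675 km
  Marrosk: √((3.6664·111.32)² + (-3.5565·82.96)²) = √(166581.237403 + 87052.873832) = 503.6210 km
  Hollisk: √((0.5695·111.32)² + (-0.6370·82.96)²) = √(4019.146643 + 2792.648984) = 82.5336 km
  Brinmoor: √((3.5842·111.32)² + (-1.7720·82.96)²) = √(159195.528959 + 21610.505306) = 425.2129 km
  Arvell: √((3.8840·111.32)² + (-1.7298·82.96)²) = √(186941.118921 + 20593.457714) = 455.5596 km
  → nearest: Hollisk (82.5336 km)
Q5 at 42.4199°N, 73.7132°W:
  Norvane: √((-1.9646·111.32)² + (-0.6246·82.96)²) = √(47829.371573 + 2684.982420) = 224.7540 km
  Marrosk: √((1.2777·111.32)² + (-2.2833·82.96)²) = √(20230.386728 + 35880.909268) = 236.8782 km
  Hollisk: √((-1.8192·111.32)² + (0.6362·82.96)²) = √(41011.654498 + 2785.638886) = 209.2780 km
  Brinmoor: √((1.1955·111.32)² + (-0.4988·82.96)²) = √(17711.100859 + 1712.341477) = 139.3680 km
  Arvell: √((1.4953·111.32)² + (-0.4566·82.96)²) = √(27707.864935 + 1434.859248) = 170.7124 km
  → nearest: Brinmoor (139.3680 km)

Q1→Norvane; Q2→Hollisk; Q3→Hollisk; Q4→Hollisk; Q5→Brinmoor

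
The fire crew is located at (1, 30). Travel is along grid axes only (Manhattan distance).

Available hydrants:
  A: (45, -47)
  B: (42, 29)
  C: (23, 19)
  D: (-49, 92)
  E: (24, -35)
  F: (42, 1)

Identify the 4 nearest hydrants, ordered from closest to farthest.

Distances from (1, 30):
A: |44| + |-77| = 44 + 77 = 121
B: |41| + |-1| = 41 + 1 = 42
C: |22| + |-11| = 22 + 11 = 33
D: |-50| + |62| = 50 + 62 = 112
E: |23| + |-65| = 23 + 65 = 88
F: |41| + |-29| = 41 + 29 = 70
Sorted: C (33) < B (42) < F (70) < E (88) < D (112) < A (121)

C, B, F, E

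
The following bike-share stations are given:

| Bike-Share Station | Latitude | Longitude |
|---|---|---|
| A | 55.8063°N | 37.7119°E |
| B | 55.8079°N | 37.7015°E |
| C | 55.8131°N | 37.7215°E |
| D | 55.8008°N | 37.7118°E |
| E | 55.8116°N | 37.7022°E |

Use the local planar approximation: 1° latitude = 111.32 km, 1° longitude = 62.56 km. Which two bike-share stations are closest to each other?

Pairwise distances:
A–B: 0.6746 km
A–C: 0.9663 km
A–D: 0.6123 km
A–E: 0.8464 km
B–C: 1.3786 km
B–D: 1.0198 km
B–E: 0.4142 km
C–D: 1.4977 km
C–E: 1.2189 km
D–E: 1.3439 km
Closest pair: B–E at 0.4142 km.

B and E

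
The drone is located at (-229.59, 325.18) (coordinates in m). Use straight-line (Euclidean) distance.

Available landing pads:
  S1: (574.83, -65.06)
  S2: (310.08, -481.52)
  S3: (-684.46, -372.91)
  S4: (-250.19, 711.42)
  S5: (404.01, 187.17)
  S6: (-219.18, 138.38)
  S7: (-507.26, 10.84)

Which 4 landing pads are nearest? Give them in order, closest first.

S6, S4, S7, S5

Distances from (-229.59, 325.18):
S1: √((804.42)² + (-390.24)²) = √(647091.5364 + 152287.2576) = 894.08 m
S2: √((539.67)² + (-806.70)²) = √(291243.7089 + 650764.8900) = 970.57 m
S3: √((-454.87)² + (-698.09)²) = √(206906.7169 + 487329.6481) = 833.21 m
S4: √((-20.60)² + (386.24)²) = √(424.3600 + 149181.3376) = 386.79 m
S5: √((633.60)² + (-138.01)²) = √(401448.9600 + 19046.7601) = 648.46 m
S6: √((10.41)² + (-186.80)²) = √(108.3681 + 34894.2400) = 187.09 m
S7: √((-277.67)² + (-314.34)²) = √(77100.6289 + 98809.6356) = 419.42 m
Sorted: S6 (187.09 m) < S4 (386.79 m) < S7 (419.42 m) < S5 (648.46 m) < S3 (833.21 m) < S1 (894.08 m) < …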